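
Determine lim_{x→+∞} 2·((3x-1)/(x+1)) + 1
Evaluate the dominant behaviour as x → +∞; each term tends to a finite value or vanishes.
Limit = 7.

Final answer: 7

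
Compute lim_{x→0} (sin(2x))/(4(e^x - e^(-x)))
Both numerator and denominator → 0 as x → 0; this is a 0/0 indeterminate form.
Expand each to leading order near x = 0: numerator ~ 2·x, denominator ~ 8·x.
The limit of the ratio is 1/4.

Final answer: 1/4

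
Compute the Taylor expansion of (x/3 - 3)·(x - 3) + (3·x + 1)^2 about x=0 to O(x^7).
28·x^2/3 + 2·x + 10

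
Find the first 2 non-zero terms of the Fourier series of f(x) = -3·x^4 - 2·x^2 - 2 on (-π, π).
(-136 + 24·π^2)·cos(x) - 3·π^4/5 - 2·π^2/3 - 2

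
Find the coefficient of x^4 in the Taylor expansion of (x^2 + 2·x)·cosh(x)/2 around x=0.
Expand to order 4: (x^2 + 2·x)·cosh(x)/2 = x^4/4 + x^3/2 + x^2/2 + x + O(x^5).
The coefficient of x^4 is 1/4.

Final answer: 1/4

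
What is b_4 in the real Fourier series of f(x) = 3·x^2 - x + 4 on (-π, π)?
b_4 = (1/π) ∫_{-π}^{π} f(x)·sin(4x) dx.
Evaluate the integral (use parity and integration by parts as needed): b_4 = 1/2.

Final answer: 1/2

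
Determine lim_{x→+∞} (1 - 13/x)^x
As x → +∞: this is the defining limit (1 - 13/x)^x → e^(-13).
Limit = e^(-13).

Final answer: e^(-13)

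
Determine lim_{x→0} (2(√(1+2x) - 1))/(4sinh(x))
Both numerator and denominator → 0 as x → 0; this is a 0/0 indeterminate form.
Expand each to leading order near x = 0: numerator ~ 2·x, denominator ~ 4·x.
The limit of the ratio is 1/2.

Final answer: 1/2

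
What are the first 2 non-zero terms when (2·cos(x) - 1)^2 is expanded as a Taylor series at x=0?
1 - 2·x^2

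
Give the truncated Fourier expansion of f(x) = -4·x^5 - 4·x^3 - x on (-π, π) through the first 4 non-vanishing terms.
(-914 - 8·π^4 + 152·π^2)·sin(x) + (-16·π^2 + 25 + 4·π^4)·sin(2·x) + (-8·π^4/3 - 230/81 + 88·π^2/27)·sin(3·x) + (-π^2/2 + 11/16 + 2·π^4)·sin(4·x)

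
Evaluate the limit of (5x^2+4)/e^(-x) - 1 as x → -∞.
The quotient is an ∞/∞ indeterminate form as x → -∞.
Compare growth rates of the dominant terms (exponentials ≫ polynomials ≫ logarithms), or apply L'Hôpital's rule; the quotient → 0.
Adding the constant: 0 - 1 = -1. Limit = -1.

Final answer: -1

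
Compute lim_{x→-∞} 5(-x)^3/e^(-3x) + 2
The quotient is an ∞/∞ indeterminate form as x → -∞.
Compare growth rates of the dominant terms (exponentials ≫ polynomials ≫ logarithms), or apply L'Hôpital's rule; the quotient → 0.
Adding the constant: 0 + 2 = 2. Limit = 2.

Final answer: 2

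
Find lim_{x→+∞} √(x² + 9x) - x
As x → +∞: multiply by the conjugate to get (9x)/(√(x²+9x)+x); the denominator ~ 2x, so the limit is 9/2.
Limit = 9/2.

Final answer: 9/2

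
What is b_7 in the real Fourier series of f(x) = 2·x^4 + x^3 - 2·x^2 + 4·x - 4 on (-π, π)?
b_7 = (1/π) ∫_{-π}^{π} f(x)·sin(7x) dx.
Evaluate the integral (use parity and integration by parts as needed): b_7 = 380/343 + 2·π^2/7.

Final answer: 380/343 + 2·π^2/7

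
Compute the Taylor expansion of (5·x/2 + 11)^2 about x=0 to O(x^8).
25·x^2/4 + 55·x + 121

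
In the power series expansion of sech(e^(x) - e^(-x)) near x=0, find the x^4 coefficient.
Expand to order 4: sech(e^(x) - e^(-x)) = 8·x^4/3 - 2·x^2 + 1 + O(x^5).
The coefficient of x^4 is 8/3.

Final answer: 8/3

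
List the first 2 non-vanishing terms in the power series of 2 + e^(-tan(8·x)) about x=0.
3 - 8·x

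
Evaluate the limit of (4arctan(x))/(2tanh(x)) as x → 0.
Both numerator and denominator → 0 as x → 0; this is a 0/0 indeterminate form.
Expand each to leading order near x = 0: numerator ~ 4·x, denominator ~ 2·x.
The limit of the ratio is 2.

Final answer: 2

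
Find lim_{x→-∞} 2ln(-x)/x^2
This is an ∞/∞ indeterminate form as x → -∞.
Compare growth rates of the dominant terms (exponentials ≫ polynomials ≫ logarithms), or apply L'Hôpital's rule; the quotient → 0.
Limit = 0.

Final answer: 0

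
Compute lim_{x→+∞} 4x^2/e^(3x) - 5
The quotient is an ∞/∞ indeterminate form as x → +∞.
The exponential denominator e^(3x) dominates the polynomial numerator (e^x ≫ x^2 as x → ∞), so the quotient → 0.
Adding the constant: 0 - 5 = -5. Limit = -5.

Final answer: -5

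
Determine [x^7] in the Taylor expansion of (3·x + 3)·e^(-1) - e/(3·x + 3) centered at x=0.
Expand to order 7: (3·x + 3)·e^(-1) - e/(3·x + 3) = e·x^7/3 - e·x^6/3 + e·x^5/3 - e·x^4/3 + e·x^3/3 - e·x^2/3 + x·(e/3 + 3·e^(-1)) - e/3 + 3·e^(-1) + O(x^8).
The coefficient of x^7 is e/3.

Final answer: e/3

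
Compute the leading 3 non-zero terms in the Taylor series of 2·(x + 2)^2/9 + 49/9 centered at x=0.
2·x^2/9 + 8·x/9 + 19/3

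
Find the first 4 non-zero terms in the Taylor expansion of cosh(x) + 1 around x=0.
x^6/720 + x^4/24 + x^2/2 + 2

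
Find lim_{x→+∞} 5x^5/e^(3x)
This is an ∞/∞ indeterminate form as x → +∞.
The exponential denominator e^(3x) dominates the polynomial numerator (e^x ≫ x^5 as x → ∞), so the quotient → 0.
Limit = 0.

Final answer: 0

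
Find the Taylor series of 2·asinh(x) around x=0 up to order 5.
3·x^5/20 - x^3/3 + 2·x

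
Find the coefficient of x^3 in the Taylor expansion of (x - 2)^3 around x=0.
Expand to order 3: (x - 2)^3 = x^3 - 6·x^2 + 12·x - 8 + O(x^4).
The coefficient of x^3 is 1.

Final answer: 1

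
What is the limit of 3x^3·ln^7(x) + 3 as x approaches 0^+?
The product is a 0·∞ indeterminate form at x → 0⁺.
Rewrite the product as 3·ln^7(x) / x^(-3) and apply L'Hôpital, or use the standard hierarchy x^(-3) ≫ |ln x|^7 as x → 0⁺.
The indeterminate product → 0, so the limit = 3.

Final answer: 3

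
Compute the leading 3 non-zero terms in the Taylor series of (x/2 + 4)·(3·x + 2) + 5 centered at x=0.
3·x^2/2 + 13·x + 13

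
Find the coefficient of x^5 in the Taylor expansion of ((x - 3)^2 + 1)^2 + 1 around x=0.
Expand to order 5: ((x - 3)^2 + 1)^2 + 1 = x^4 - 12·x^3 + 56·x^2 - 120·x + 101 + O(x^6).
The coefficient of x^5 is 0.

Final answer: 0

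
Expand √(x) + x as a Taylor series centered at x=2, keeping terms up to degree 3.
√(2) + 2 + (√(2)/4 + 1)·(x - 2) - √(2)·(x - 2)^2/32 + √(2)·(x - 2)^3/128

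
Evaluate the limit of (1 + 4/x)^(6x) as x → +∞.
As x → +∞: write (1 + 4/x)^(6x) = ((1 + 4/x)^x)^6 → (e^4)^6 = e^24.
Limit = e^(24).

Final answer: e^(24)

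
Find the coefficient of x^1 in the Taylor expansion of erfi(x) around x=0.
Expand to order 1: erfi(x) = 2·x/√(π) + O(x^2).
The coefficient of x^1 is 2/√(π).

Final answer: 2/√(π)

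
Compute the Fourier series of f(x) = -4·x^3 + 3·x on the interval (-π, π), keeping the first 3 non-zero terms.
(54 - 8·π^2)·sin(x) + (-9 + 4·π^2)·sin(2·x) + (34/9 - 8·π^2/3)·sin(3·x)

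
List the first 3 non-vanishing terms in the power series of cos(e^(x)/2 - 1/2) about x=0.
-x^3/8 - x^2/8 + 1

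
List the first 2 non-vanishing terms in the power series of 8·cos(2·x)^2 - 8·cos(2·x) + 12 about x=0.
12 - 16·x^2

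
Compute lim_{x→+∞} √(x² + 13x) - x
This is an ∞ − ∞ indeterminate form.
Multiply and divide by the conjugate √(x²+13x) + x; the x² terms cancel, leaving (13x)/(√(x²+13x)+x) → 13/2.
Limit = 13/2.

Final answer: 13/2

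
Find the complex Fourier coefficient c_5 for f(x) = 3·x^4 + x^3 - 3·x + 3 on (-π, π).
Compute the real Fourier coefficients first: a_5 = 144/625 - 24·π^2/25, b_5 = -162/125 + 2·π^2/5.
Then c_5 = (a_5 − i·b_5)/2 = -12·π^2/25 + 72/625 - i·π^2/5 + 81·i/125.

Final answer: -12·π^2/25 + 72/625 - i·π^2/5 + 81·i/125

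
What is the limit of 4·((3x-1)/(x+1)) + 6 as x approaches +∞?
Evaluate the dominant behaviour as x → +∞; each term tends to a finite value or vanishes.
Limit = 18.

Final answer: 18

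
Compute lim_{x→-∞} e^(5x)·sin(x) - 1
Evaluate the dominant behaviour as x → -∞; each term tends to a finite value or vanishes.
Limit = -1.

Final answer: -1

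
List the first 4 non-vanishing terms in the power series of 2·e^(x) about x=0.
x^3/3 + x^2 + 2·x + 2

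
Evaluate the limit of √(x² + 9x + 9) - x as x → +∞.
This is an ∞ − ∞ indeterminate form.
Multiply and divide by the conjugate √(x²+9x + 9) + x; the x² terms cancel, leaving (9x + 9)/(√(x²+9x + 9)+x) → 9/2.
Limit = 9/2.

Final answer: 9/2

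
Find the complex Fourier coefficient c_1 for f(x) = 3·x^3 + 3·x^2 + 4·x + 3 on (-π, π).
Compute the real Fourier coefficients first: a_1 = -12, b_1 = -28 + 6·π^2.
Then c_1 = (a_1 − i·b_1)/2 = -6 - 3·i·π^2 + 14·i.

Final answer: -6 - 3·i·π^2 + 14·i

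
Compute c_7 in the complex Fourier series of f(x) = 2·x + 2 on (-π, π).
Compute the real Fourier coefficients first: a_7 = 0, b_7 = 4/7.
Then c_7 = (a_7 − i·b_7)/2 = -2·i/7.

Final answer: -2·i/7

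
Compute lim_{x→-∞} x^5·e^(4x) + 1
The product is a 0·∞ indeterminate form at x → -∞.
Rewrite the product as x^5 / e^(-4x) (an ∞/∞ form) and apply L'Hôpital, or use the standard hierarchy e^(4|x|) ≫ |x^5| as x → -∞.
The indeterminate product → 0, so the limit = 1.

Final answer: 1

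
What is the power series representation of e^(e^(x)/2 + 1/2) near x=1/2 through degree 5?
e^(1/2)·e^(e^(1/2)/2) + e·e^(e^(1/2)/2)·(x - 1/2)/2 + (e^(3/2)·e^(e^(1/2)/2)/8 + e·e^(e^(1/2)/2)/4)·(x - 1/2)^2 + (e^(2)·e^(e^(1/2)/2)/48 + e·e^(e^(1/2)/2)/12 + e^(3/2)·e^(e^(1/2)/2)/8)·(x - 1/2)^3 + (e^(5/2)·e^(e^(1/2)/2)/384 + e·e^(e^(1/2)/2)/48 + e^(2)·e^(e^(1/2)/2)/32 + 7·e^(3/2)·e^(e^(1/2)/2)/96)·(x - 1/2)^4 + (e^(3)·e^(e^(1/2)/2)/3840 + e·e^(e^(1/2)/2)/240 + e^(5/2)·e^(e^(1/2)/2)/192 + e^(3/2)·e^(e^(1/2)/2)/32 + 5·e^(2)·e^(e^(1/2)/2)/192)·(x - 1/2)^5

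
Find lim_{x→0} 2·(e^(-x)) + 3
Direct substitution at x = 0 gives 5.

Final answer: 5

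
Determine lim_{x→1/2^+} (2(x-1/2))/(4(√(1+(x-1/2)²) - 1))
Both numerator and denominator → 0 as x → 1/2^+; this is a 0/0 indeterminate form.
Expand each to leading order near x = 1/2: numerator ~ 2·(x - 1/2), denominator ~ 2·(x - 1/2)^2.
The limit of the ratio is ∞.

Final answer: ∞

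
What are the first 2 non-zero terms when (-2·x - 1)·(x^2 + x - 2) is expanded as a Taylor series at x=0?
3·x + 2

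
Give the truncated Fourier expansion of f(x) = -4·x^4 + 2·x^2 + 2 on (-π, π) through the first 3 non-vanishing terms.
(-200 + 32·π^2)·cos(x) + (14 - 8·π^2)·cos(2·x) - 4·π^4/5 + 2 + 2·π^2/3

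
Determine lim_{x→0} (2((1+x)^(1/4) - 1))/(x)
Both numerator and denominator → 0 as x → 0; this is a 0/0 indeterminate form.
Expand each to leading order near x = 0: numerator ~ x/2, denominator ~ x.
The limit of the ratio is 1/2.

Final answer: 1/2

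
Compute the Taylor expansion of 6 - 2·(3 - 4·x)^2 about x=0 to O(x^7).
-32·x^2 + 48·x - 12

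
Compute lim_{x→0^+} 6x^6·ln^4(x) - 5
The product is a 0·∞ indeterminate form at x → 0⁺.
Rewrite the product as 6·ln^4(x) / x^(-6) and apply L'Hôpital, or use the standard hierarchy x^(-6) ≫ |ln x|^4 as x → 0⁺.
The indeterminate product → 0, so the limit = -5.

Final answer: -5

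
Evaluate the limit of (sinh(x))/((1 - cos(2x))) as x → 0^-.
Both numerator and denominator → 0 as x → 0^-; this is a 0/0 indeterminate form.
Expand each to leading order near x = 0: numerator ~ x, denominator ~ 2·x^2.
The limit of the ratio is -∞.

Final answer: -∞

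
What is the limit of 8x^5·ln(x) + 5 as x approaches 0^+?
The product is a 0·∞ indeterminate form at x → 0⁺.
Rewrite the product as 8·ln(x) / x^(-5) and apply L'Hôpital, or use the standard hierarchy x^(-5) ≫ |ln x| as x → 0⁺.
The indeterminate product → 0, so the limit = 5.

Final answer: 5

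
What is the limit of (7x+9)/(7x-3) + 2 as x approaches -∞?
Evaluate the dominant behaviour as x → -∞; each term tends to a finite value or vanishes.
Limit = 3.

Final answer: 3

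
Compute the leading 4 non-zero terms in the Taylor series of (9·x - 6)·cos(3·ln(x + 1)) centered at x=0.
-135·x^3/2 + 27·x^2 + 9·x - 6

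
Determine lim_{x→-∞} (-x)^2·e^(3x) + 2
The product is a 0·∞ indeterminate form at x → -∞.
Rewrite the product as (-x)^2 / e^(-3x) (an ∞/∞ form) and apply L'Hôpital, or use the standard hierarchy e^(3|x|) ≫ |(-x)^2| as x → -∞.
The indeterminate product → 0, so the limit = 2.

Final answer: 2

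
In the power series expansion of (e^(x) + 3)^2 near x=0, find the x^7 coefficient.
Expand to order 7: (e^(x) + 3)^2 = 67·x^7/2520 + 7·x^6/72 + 19·x^5/60 + 11·x^4/12 + 7·x^3/3 + 5·x^2 + 8·x + 16 + O(x^8).
The coefficient of x^7 is 67/2520.

Final answer: 67/2520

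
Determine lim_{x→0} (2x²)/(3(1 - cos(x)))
Both numerator and denominator → 0 as x → 0; this is a 0/0 indeterminate form.
Expand each to leading order near x = 0: numerator ~ 2·x^2, denominator ~ 3·x^2/2.
The limit of the ratio is 4/3.

Final answer: 4/3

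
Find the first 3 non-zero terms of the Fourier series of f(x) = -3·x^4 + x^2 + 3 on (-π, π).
(-148 + 24·π^2)·cos(x) + (10 - 6·π^2)·cos(2·x) - 3·π^4/5 + 3 + π^2/3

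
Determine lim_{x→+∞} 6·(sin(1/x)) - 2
Evaluate the dominant behaviour as x → +∞; each term tends to a finite value or vanishes.
Limit = -2.

Final answer: -2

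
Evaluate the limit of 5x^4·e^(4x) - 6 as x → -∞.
The product is a 0·∞ indeterminate form at x → -∞.
Rewrite the product as 5x^4 / e^(-4x) (an ∞/∞ form) and apply L'Hôpital, or use the standard hierarchy e^(4|x|) ≫ |x^4| as x → -∞.
The indeterminate product → 0, so the limit = -6.

Final answer: -6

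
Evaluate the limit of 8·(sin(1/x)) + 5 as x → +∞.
Evaluate the dominant behaviour as x → +∞; each term tends to a finite value or vanishes.
Limit = 5.

Final answer: 5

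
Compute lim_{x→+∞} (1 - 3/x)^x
As x → +∞: this is the defining limit (1 - 3/x)^x → e^(-3).
Limit = e^(-3).

Final answer: e^(-3)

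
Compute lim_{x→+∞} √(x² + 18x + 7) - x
This is an ∞ − ∞ indeterminate form.
Multiply and divide by the conjugate √(x²+18x + 7) + x; the x² terms cancel, leaving (18x + 7)/(√(x²+18x + 7)+x) → 18/2 = 9.
Limit = 9.

Final answer: 9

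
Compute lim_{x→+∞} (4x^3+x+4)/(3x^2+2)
This is an ∞/∞ indeterminate form as x → +∞.
Divide numerator and denominator by x^3 and let the lower-order terms vanish; the numerator's degree 3 exceeds the denominator's degree 2, so the quotient diverges.
Limit = ∞.

Final answer: ∞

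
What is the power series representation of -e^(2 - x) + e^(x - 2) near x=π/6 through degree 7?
(-e^(4) + e^(π/3))·e^(-2)·e^(-π/6) + (e^(π/3) + e^(4))·e^(-2)·e^(-π/6)·(x - π/6) + (-e^(4) + e^(π/3))·e^(-2)·e^(-π/6)·(x - π/6)^2/2 + (e^(π/3) + e^(4))·e^(-2)·e^(-π/6)·(x - π/6)^3/6 + (-e^(4) + e^(π/3))·e^(-2)·e^(-π/6)·(x - π/6)^4/24 + (e^(π/3) + e^(4))·e^(-2)·e^(-π/6)·(x - π/6)^5/120 + (-e^(4) + e^(π/3))·e^(-2)·e^(-π/6)·(x - π/6)^6/720 + (e^(π/3) + e^(4))·e^(-2)·e^(-π/6)·(x - π/6)^7/5040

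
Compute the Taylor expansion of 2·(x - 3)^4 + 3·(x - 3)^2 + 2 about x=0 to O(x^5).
2·x^4 - 24·x^3 + 111·x^2 - 234·x + 191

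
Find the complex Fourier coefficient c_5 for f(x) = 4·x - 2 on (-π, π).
Compute the real Fourier coefficients first: a_5 = 0, b_5 = 8/5.
Then c_5 = (a_5 − i·b_5)/2 = -4·i/5.

Final answer: -4·i/5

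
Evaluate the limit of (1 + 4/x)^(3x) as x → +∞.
As x → +∞: write (1 + 4/x)^(3x) = ((1 + 4/x)^x)^3 → (e^4)^3 = e^12.
Limit = e^(12).

Final answer: e^(12)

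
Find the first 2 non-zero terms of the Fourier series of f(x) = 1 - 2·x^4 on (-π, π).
(-96 + 16·π^2)·cos(x) - 2·π^4/5 + 1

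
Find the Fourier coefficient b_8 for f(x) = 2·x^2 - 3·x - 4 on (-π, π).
b_8 = (1/π) ∫_{-π}^{π} f(x)·sin(8x) dx.
Evaluate the integral (use parity and integration by parts as needed): b_8 = 3/4.

Final answer: 3/4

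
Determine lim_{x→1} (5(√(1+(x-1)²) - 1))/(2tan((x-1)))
Both numerator and denominator → 0 as x → 1; this is a 0/0 indeterminate form.
Expand each to leading order near x = 1: numerator ~ 5·(x - 1)^2/2, denominator ~ 2·(x - 1).
The limit of the ratio is 0.

Final answer: 0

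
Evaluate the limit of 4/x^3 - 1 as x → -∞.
Evaluate the dominant behaviour as x → -∞; each term tends to a finite value or vanishes.
Limit = -1.

Final answer: -1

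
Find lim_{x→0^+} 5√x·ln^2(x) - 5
The product is a 0·∞ indeterminate form at x → 0⁺.
Rewrite the product as 5·ln^2(x) / x^(-1/2) and apply L'Hôpital, or use the standard hierarchy x^(-1/2) ≫ |ln x|^2 as x → 0⁺.
The indeterminate product → 0, so the limit = -5.

Final answer: -5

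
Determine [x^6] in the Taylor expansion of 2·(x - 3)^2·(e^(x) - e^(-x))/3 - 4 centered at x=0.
Expand to order 6: 2·(x - 3)^2·(e^(x) - e^(-x))/3 - 4 = -x^6/15 + 29·x^5/90 - 4·x^4/3 + 10·x^3/3 - 8·x^2 + 12·x - 4 + O(x^7).
The coefficient of x^6 is -1/15.

Final answer: -1/15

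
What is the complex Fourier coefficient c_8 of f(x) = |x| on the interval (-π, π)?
Compute the real Fourier coefficients first: a_8 = 0, b_8 = 0.
Then c_8 = (a_8 − i·b_8)/2 = 0.

Final answer: 0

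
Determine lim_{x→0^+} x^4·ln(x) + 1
The product is a 0·∞ indeterminate form at x → 0⁺.
Rewrite the product as ln(x) / x^(-4) and apply L'Hôpital, or use the standard hierarchy x^(-4) ≫ |ln x| as x → 0⁺.
The indeterminate product → 0, so the limit = 1.

Final answer: 1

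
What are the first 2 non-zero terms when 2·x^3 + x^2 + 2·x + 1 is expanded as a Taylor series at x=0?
2·x + 1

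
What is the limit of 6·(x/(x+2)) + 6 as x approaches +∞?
Evaluate the dominant behaviour as x → +∞; each term tends to a finite value or vanishes.
Limit = 12.

Final answer: 12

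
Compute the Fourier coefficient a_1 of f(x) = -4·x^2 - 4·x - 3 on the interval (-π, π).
a_1 = (1/π) ∫_{-π}^{π} f(x)·cos(1x) dx.
Evaluate the integral (use parity and integration by parts as needed): a_1 = 16.

Final answer: 16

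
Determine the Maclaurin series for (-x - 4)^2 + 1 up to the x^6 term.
x^2 + 8·x + 17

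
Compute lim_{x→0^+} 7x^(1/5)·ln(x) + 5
The product is a 0·∞ indeterminate form at x → 0⁺.
Rewrite the product as 7·ln(x) / x^(-1/5) and apply L'Hôpital, or use the standard hierarchy x^(-1/5) ≫ |ln x| as x → 0⁺.
The indeterminate product → 0, so the limit = 5.

Final answer: 5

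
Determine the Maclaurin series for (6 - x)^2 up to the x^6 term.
x^2 - 12·x + 36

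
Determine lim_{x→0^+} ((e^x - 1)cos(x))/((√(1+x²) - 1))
Both numerator and denominator → 0 as x → 0^+; this is a 0/0 indeterminate form.
Expand each to leading order near x = 0: numerator ~ x, denominator ~ x^2/2.
The limit of the ratio is ∞.

Final answer: ∞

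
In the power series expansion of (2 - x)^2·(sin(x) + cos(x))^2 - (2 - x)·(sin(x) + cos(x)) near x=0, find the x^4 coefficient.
Expand to order 4: (2 - x)^2·(sin(x) + cos(x))^2 - (2 - x)·(sin(x) + cos(x)) = 61·x^4/12 - 7·x^3/2 - 5·x^2 + 3·x + 2 + O(x^5).
The coefficient of x^4 is 61/12.

Final answer: 61/12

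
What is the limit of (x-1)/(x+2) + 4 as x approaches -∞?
Evaluate the dominant behaviour as x → -∞; each term tends to a finite value or vanishes.
Limit = 5.

Final answer: 5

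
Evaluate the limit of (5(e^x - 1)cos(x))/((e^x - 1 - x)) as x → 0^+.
Both numerator and denominator → 0 as x → 0^+; this is a 0/0 indeterminate form.
Expand each to leading order near x = 0: numerator ~ 5·x, denominator ~ x^2/2.
The limit of the ratio is ∞.

Final answer: ∞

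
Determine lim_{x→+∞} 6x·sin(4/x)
As x → +∞: let u = 4/x → 0⁺; then 6·x·sin(4/x) = 6·4·sin(u)/u → 6·4·1 = 24.
Limit = 24.

Final answer: 24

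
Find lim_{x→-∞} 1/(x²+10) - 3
Evaluate the dominant behaviour as x → -∞; each term tends to a finite value or vanishes.
Limit = -3.

Final answer: -3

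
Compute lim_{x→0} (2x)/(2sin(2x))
Both numerator and denominator → 0 as x → 0; this is a 0/0 indeterminate form.
Expand each to leading order near x = 0: numerator ~ 2·x, denominator ~ 4·x.
The limit of the ratio is 1/2.

Final answer: 1/2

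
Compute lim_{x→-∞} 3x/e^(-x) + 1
The quotient is an ∞/∞ indeterminate form as x → -∞.
Compare growth rates of the dominant terms (exponentials ≫ polynomials ≫ logarithms), or apply L'Hôpital's rule; the quotient → 0.
Adding the constant: 0 + 1 = 1. Limit = 1.

Final answer: 1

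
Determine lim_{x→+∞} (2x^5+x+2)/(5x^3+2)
This is an ∞/∞ indeterminate form as x → +∞.
Divide numerator and denominator by x^5 and let the lower-order terms vanish; the numerator's degree 5 exceeds the denominator's degree 3, so the quotient diverges.
Limit = ∞.

Final answer: ∞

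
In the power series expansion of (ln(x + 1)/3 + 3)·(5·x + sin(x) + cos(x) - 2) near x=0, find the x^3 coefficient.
Expand to order 3: (ln(x + 1)/3 + 3)·(5·x + sin(x) + cos(x) - 2) = -16·x^3/9 + 2·x^2/3 + 53·x/3 - 3 + O(x^4).
The coefficient of x^3 is -16/9.

Final answer: -16/9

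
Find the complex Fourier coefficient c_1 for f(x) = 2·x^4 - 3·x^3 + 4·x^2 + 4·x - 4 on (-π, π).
Compute the real Fourier coefficients first: a_1 = 80 - 16·π^2, b_1 = 44 - 6·π^2.
Then c_1 = (a_1 − i·b_1)/2 = -8·π^2 + 40 - 22·i + 3·i·π^2.

Final answer: -8·π^2 + 40 - 22·i + 3·i·π^2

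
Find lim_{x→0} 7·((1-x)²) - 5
Direct substitution at x = 0 gives 2.

Final answer: 2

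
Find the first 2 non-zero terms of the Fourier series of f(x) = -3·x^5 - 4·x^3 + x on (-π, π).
(-670 - 6·π^4 + 112·π^2)·sin(x) + (-11·π^2 + 31/2 + 3·π^4)·sin(2·x)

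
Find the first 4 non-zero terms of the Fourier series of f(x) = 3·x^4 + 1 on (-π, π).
(144 - 24·π^2)·cos(x) + (-9 + 6·π^2)·cos(2·x) + (16/9 - 8·π^2/3)·cos(3·x) + 1 + 3·π^4/5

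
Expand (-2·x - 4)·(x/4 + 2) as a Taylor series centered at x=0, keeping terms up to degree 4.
-x^2/2 - 5·x - 8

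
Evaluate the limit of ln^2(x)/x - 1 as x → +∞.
The quotient is an ∞/∞ indeterminate form as x → +∞.
The polynomial denominator x dominates the logarithmic numerator (any positive power of x ≫ ln^2(x) as x → ∞), so the quotient → 0.
Adding the constant: 0 - 1 = -1. Limit = -1.

Final answer: -1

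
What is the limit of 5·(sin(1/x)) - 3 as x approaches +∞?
Evaluate the dominant behaviour as x → +∞; each term tends to a finite value or vanishes.
Limit = -3.

Final answer: -3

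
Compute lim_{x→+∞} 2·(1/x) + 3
Evaluate the dominant behaviour as x → +∞; each term tends to a finite value or vanishes.
Limit = 3.

Final answer: 3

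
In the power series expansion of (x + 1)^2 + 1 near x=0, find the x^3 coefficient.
Expand to order 3: (x + 1)^2 + 1 = x^2 + 2·x + 2 + O(x^4).
The coefficient of x^3 is 0.

Final answer: 0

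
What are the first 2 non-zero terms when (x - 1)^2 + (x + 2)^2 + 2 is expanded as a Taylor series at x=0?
2·x + 7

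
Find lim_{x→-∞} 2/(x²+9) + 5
Evaluate the dominant behaviour as x → -∞; each term tends to a finite value or vanishes.
Limit = 5.

Final answer: 5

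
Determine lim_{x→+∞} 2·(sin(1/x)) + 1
Evaluate the dominant behaviour as x → +∞; each term tends to a finite value or vanishes.
Limit = 1.

Final answer: 1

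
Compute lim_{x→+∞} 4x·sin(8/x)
As x → +∞: let u = 8/x → 0⁺; then 4·x·sin(8/x) = 4·8·sin(u)/u → 4·8·1 = 32.
Limit = 32.

Final answer: 32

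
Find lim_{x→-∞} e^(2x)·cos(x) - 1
Evaluate the dominant behaviour as x → -∞; each term tends to a finite value or vanishes.
Limit = -1.

Final answer: -1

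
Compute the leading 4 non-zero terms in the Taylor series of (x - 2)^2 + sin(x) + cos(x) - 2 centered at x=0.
-x^3/6 + x^2/2 - 3·x + 3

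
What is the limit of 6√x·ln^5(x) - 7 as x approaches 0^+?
The product is a 0·∞ indeterminate form at x → 0⁺.
Rewrite the product as 6·ln^5(x) / x^(-1/2) and apply L'Hôpital, or use the standard hierarchy x^(-1/2) ≫ |ln x|^5 as x → 0⁺.
The indeterminate product → 0, so the limit = -7.

Final answer: -7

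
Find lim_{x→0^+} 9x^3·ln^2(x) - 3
The product is a 0·∞ indeterminate form at x → 0⁺.
Rewrite the product as 9·ln^2(x) / x^(-3) and apply L'Hôpital, or use the standard hierarchy x^(-3) ≫ |ln x|^2 as x → 0⁺.
The indeterminate product → 0, so the limit = -3.

Final answer: -3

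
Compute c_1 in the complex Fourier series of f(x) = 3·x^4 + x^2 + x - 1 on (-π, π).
Compute the real Fourier coefficients first: a_1 = 140 - 24·π^2, b_1 = 2.
Then c_1 = (a_1 − i·b_1)/2 = -12·π^2 + 70 - i.

Final answer: -12·π^2 + 70 - i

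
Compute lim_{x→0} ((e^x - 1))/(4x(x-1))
Both numerator and denominator → 0 as x → 0; this is a 0/0 indeterminate form.
Expand each to leading order near x = 0: numerator ~ x, denominator ~ -4·x.
The limit of the ratio is -1/4.

Final answer: -1/4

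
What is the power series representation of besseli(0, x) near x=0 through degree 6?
x^6/2304 + x^4/64 + x^2/4 + 1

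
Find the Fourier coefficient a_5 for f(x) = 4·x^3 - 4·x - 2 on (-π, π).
a_5 = (1/π) ∫_{-π}^{π} f(x)·cos(5x) dx.
Evaluate the integral (use parity and integration by parts as needed): a_5 = 0.

Final answer: 0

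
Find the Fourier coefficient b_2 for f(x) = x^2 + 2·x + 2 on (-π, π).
b_2 = (1/π) ∫_{-π}^{π} f(x)·sin(2x) dx.
Evaluate the integral (use parity and integration by parts as needed): b_2 = -2.

Final answer: -2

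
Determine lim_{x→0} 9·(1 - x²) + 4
Direct substitution at x = 0 gives 13.

Final answer: 13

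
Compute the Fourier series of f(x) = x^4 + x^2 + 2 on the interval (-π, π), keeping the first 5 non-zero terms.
(44 - 8·π^2)·cos(x) + (-2 + 2·π^2)·cos(2·x) + (4/27 - 8·π^2/9)·cos(3·x) + (1/16 + π^2/2)·cos(4·x) + 2 + π^2/3 + π^4/5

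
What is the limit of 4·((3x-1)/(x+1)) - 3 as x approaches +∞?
Evaluate the dominant behaviour as x → +∞; each term tends to a finite value or vanishes.
Limit = 9.

Final answer: 9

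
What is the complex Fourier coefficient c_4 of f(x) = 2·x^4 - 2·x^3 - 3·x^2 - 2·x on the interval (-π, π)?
Compute the real Fourier coefficients first: a_4 = -9/8 + π^2, b_4 = 5/8 + π^2.
Then c_4 = (a_4 − i·b_4)/2 = -9/16 + π^2/2 - i·π^2/2 - 5·i/16.

Final answer: -9/16 + π^2/2 - i·π^2/2 - 5·i/16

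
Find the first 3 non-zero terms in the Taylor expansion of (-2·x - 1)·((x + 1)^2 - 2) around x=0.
-2·x^3 - 5·x^2 + 1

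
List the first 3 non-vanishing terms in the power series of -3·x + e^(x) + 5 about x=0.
x^2/2 - 2·x + 6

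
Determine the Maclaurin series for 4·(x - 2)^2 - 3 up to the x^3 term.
4·x^2 - 16·x + 13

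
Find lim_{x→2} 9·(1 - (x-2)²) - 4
Direct substitution at x = 2 gives 5.

Final answer: 5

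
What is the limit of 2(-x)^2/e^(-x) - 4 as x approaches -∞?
The quotient is an ∞/∞ indeterminate form as x → -∞.
Compare growth rates of the dominant terms (exponentials ≫ polynomials ≫ logarithms), or apply L'Hôpital's rule; the quotient → 0.
Adding the constant: 0 - 4 = -4. Limit = -4.

Final answer: -4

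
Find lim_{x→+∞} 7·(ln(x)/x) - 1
Evaluate the dominant behaviour as x → +∞; each term tends to a finite value or vanishes.
Limit = -1.

Final answer: -1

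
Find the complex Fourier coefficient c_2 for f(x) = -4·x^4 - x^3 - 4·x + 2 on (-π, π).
Compute the real Fourier coefficients first: a_2 = 12 - 8·π^2, b_2 = 5/2 + π^2.
Then c_2 = (a_2 − i·b_2)/2 = -4·π^2 + 6 - i·π^2/2 - 5·i/4.

Final answer: -4·π^2 + 6 - i·π^2/2 - 5·i/4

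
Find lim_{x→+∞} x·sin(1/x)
As x → +∞: let u = 1/x → 0⁺; then x·sin(1/x) = 1·sin(u)/u → 1·1 = 1.
Limit = 1.

Final answer: 1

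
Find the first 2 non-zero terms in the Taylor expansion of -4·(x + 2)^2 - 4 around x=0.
-16·x - 20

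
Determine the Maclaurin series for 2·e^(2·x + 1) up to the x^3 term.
8·e·x^3/3 + 4·e·x^2 + 4·e·x + 2·e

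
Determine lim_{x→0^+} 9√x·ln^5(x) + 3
The product is a 0·∞ indeterminate form at x → 0⁺.
Rewrite the product as 9·ln^5(x) / x^(-1/2) and apply L'Hôpital, or use the standard hierarchy x^(-1/2) ≫ |ln x|^5 as x → 0⁺.
The indeterminate product → 0, so the limit = 3.

Final answer: 3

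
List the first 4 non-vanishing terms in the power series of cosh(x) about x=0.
x^6/720 + x^4/24 + x^2/2 + 1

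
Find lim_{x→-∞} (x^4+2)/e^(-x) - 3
The quotient is an ∞/∞ indeterminate form as x → -∞.
Compare growth rates of the dominant terms (exponentials ≫ polynomials ≫ logarithms), or apply L'Hôpital's rule; the quotient → 0.
Adding the constant: 0 - 3 = -3. Limit = -3.

Final answer: -3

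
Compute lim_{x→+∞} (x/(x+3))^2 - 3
As x → +∞: x/(x+3) = 1/(1 + 3/x) → 1, and the 2nd power of a limit-1 base also → 1; with the additive constant, 1 - 3 = -2.
Limit = -2.

Final answer: -2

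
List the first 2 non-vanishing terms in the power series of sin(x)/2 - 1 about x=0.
x/2 - 1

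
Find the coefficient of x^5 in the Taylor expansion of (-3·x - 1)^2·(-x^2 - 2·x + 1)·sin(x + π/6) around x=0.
Expand to order 5: (-3·x - 1)^2·(-x^2 - 2·x + 1)·sin(x + π/6) = x^5·(73/12 - 333·√(3)/80) + x^4·(-37·√(3)/3 - 167/48) + x^3·(-13 - 25·√(3)/12) + x^2·(-9/4 + 2·√(3)) + x·(√(3)/2 + 2) + 1/2 + O(x^6).
The coefficient of x^5 is 73/12 - 333·√(3)/80.

Final answer: 73/12 - 333·√(3)/80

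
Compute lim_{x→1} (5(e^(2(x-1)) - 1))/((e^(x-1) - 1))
Both numerator and denominator → 0 as x → 1; this is a 0/0 indeterminate form.
Expand each to leading order near x = 1: numerator ~ 10·(x - 1), denominator ~ (x - 1).
The limit of the ratio is 10.

Final answer: 10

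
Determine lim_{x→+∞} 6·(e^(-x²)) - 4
Evaluate the dominant behaviour as x → +∞; each term tends to a finite value or vanishes.
Limit = -4.

Final answer: -4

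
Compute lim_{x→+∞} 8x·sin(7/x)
As x → +∞: let u = 7/x → 0⁺; then 8·x·sin(7/x) = 8·7·sin(u)/u → 8·7·1 = 56.
Limit = 56.

Final answer: 56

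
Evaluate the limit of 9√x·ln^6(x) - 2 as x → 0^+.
The product is a 0·∞ indeterminate form at x → 0⁺.
Rewrite the product as 9·ln^6(x) / x^(-1/2) and apply L'Hôpital, or use the standard hierarchy x^(-1/2) ≫ |ln x|^6 as x → 0⁺.
The indeterminate product → 0, so the limit = -2.

Final answer: -2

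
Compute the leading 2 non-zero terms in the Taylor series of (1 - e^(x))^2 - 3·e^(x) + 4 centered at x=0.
1 - 3·x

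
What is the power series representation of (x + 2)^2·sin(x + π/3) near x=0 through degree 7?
x^7·(19/5040 - √(3)/360) + x^6·(1/60 + 13·√(3)/720) + x^5·(-1/15 + √(3)/12) + x^4·(-1/3 - √(3)/6) + x^3·(1/6 - √(3)) + x^2·(2 - √(3)/2) + x·(2 + 2·√(3)) + 2·√(3)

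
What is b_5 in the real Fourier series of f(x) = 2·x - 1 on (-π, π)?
b_5 = (1/π) ∫_{-π}^{π} f(x)·sin(5x) dx.
Evaluate the integral (use parity and integration by parts as needed): b_5 = 4/5.

Final answer: 4/5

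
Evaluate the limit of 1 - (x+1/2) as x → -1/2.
Direct substitution at x = -1/2 gives 1.

Final answer: 1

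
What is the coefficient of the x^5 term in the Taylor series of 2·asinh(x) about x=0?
Expand to order 5: 2·asinh(x) = 3·x^5/20 - x^3/3 + 2·x + O(x^6).
The coefficient of x^5 is 3/20.

Final answer: 3/20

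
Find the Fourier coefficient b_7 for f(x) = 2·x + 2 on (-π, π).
b_7 = (1/π) ∫_{-π}^{π} f(x)·sin(7x) dx.
Evaluate the integral (use parity and integration by parts as needed): b_7 = 4/7.

Final answer: 4/7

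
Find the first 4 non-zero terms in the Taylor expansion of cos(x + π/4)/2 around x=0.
√(2)·x^3/24 - √(2)·x^2/8 - √(2)·x/4 + √(2)/4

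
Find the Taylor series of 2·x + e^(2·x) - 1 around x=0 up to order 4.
2·x^4/3 + 4·x^3/3 + 2·x^2 + 4·x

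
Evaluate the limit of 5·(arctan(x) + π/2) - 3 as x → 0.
Direct substitution at x = 0 gives -3 + 5·π/2.

Final answer: -3 + 5·π/2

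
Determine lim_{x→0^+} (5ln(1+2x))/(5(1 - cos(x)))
Both numerator and denominator → 0 as x → 0^+; this is a 0/0 indeterminate form.
Expand each to leading order near x = 0: numerator ~ 10·x, denominator ~ 5·x^2/2.
The limit of the ratio is ∞.

Final answer: ∞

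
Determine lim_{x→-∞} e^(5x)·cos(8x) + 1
Evaluate the dominant behaviour as x → -∞; each term tends to a finite value or vanishes.
Limit = 1.

Final answer: 1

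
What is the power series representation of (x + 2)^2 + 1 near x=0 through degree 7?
x^2 + 4·x + 5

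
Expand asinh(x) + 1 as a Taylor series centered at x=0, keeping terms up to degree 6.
3·x^5/40 - x^3/6 + x + 1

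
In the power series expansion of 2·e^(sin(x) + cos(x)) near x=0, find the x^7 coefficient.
e/360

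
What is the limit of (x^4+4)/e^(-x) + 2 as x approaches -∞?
The quotient is an ∞/∞ indeterminate form as x → -∞.
Compare growth rates of the dominant terms (exponentials ≫ polynomials ≫ logarithms), or apply L'Hôpital's rule; the quotient → 0.
Adding the constant: 0 + 2 = 2. Limit = 2.

Final answer: 2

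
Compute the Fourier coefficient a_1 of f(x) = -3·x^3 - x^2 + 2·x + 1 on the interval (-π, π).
a_1 = (1/π) ∫_{-π}^{π} f(x)·cos(1x) dx.
Evaluate the integral (use parity and integration by parts as needed): a_1 = 4.

Final answer: 4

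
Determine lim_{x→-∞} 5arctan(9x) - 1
Evaluate the dominant behaviour as x → -∞; each term tends to a finite value or vanishes.
Limit = -5·π/2 - 1.

Final answer: -5·π/2 - 1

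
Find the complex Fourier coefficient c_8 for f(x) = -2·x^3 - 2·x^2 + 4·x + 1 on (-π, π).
Compute the real Fourier coefficients first: a_8 = -1/8, b_8 = -67/64 + π^2/2.
Then c_8 = (a_8 − i·b_8)/2 = -1/16 - i·π^2/4 + 67·i/128.

Final answer: -1/16 - i·π^2/4 + 67·i/128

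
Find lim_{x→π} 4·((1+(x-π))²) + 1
Direct substitution at x = π gives 5.

Final answer: 5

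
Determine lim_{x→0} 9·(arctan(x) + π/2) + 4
Direct substitution at x = 0 gives 4 + 9·π/2.

Final answer: 4 + 9·π/2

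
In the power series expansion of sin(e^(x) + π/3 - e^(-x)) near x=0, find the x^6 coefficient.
Expand to order 6: sin(e^(x) + π/3 - e^(-x)) = 2·√(3)·x^6/15 - 23·x^5/120 - x^3/2 - √(3)·x^2 + x + √(3)/2 + O(x^7).
The coefficient of x^6 is 2·√(3)/15.

Final answer: 2·√(3)/15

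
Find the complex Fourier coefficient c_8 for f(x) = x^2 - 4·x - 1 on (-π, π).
Compute the real Fourier coefficients first: a_8 = 1/16, b_8 = 1.
Then c_8 = (a_8 − i·b_8)/2 = 1/32 - i/2.

Final answer: 1/32 - i/2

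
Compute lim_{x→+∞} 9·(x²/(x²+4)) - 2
Evaluate the dominant behaviour as x → +∞; each term tends to a finite value or vanishes.
Limit = 7.

Final answer: 7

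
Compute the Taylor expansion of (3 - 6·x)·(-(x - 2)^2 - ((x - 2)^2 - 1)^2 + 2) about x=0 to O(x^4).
162·x^3 - 237·x^2 + 150·x - 33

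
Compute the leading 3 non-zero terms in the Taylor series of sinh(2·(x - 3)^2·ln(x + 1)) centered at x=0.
986·x^3 - 21·x^2 + 18·x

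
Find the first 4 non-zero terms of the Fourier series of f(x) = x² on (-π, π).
-4·cos(x) + cos(2·x) - 4·cos(3·x)/9 + π^2/3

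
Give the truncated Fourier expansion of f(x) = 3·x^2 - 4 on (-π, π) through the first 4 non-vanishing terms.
-12·cos(x) + 3·cos(2·x) - 4·cos(3·x)/3 - 4 + π^2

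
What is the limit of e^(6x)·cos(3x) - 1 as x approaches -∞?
Evaluate the dominant behaviour as x → -∞; each term tends to a finite value or vanishes.
Limit = -1.

Final answer: -1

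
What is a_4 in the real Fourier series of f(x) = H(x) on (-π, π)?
a_4 = (1/π) ∫_{-π}^{π} f(x)·cos(4x) dx.
Evaluate the integral (use parity and integration by parts as needed): a_4 = 0.

Final answer: 0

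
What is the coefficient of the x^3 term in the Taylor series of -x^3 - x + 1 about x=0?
Expand to order 3: -x^3 - x + 1 = -x^3 - x + 1 + O(x^4).
The coefficient of x^3 is -1.

Final answer: -1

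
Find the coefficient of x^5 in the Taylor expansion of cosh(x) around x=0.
Expand to order 5: cosh(x) = x^4/24 + x^2/2 + 1 + O(x^6).
The coefficient of x^5 is 0.

Final answer: 0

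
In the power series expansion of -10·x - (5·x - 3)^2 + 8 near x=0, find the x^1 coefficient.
Expand to order 1: -10·x - (5·x - 3)^2 + 8 = 20·x - 1 + O(x^2).
The coefficient of x^1 is 20.

Final answer: 20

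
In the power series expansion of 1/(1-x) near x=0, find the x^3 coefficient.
Expand to order 3: 1/(1-x) = x^3 + x^2 + x + 1 + O(x^4).
The coefficient of x^3 is 1.

Final answer: 1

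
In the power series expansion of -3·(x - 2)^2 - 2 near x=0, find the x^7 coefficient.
Expand to order 7: -3·(x - 2)^2 - 2 = -3·x^2 + 12·x - 14 + O(x^8).
The coefficient of x^7 is 0.

Final answer: 0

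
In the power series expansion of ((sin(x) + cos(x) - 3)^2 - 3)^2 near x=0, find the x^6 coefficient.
Expand to order 6: ((sin(x) + cos(x) - 3)^2 - 3)^2 = -559·x^6/180 + 13·x^5/30 + 67·x^4/6 - 74·x^3/3 + 22·x^2 - 8·x + 1 + O(x^7).
The coefficient of x^6 is -559/180.

Final answer: -559/180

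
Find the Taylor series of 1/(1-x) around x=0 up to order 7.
x^7 + x^6 + x^5 + x^4 + x^3 + x^2 + x + 1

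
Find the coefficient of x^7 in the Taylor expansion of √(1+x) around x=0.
Expand to order 7: √(1+x) = 33·x^7/2048 - 21·x^6/1024 + 7·x^5/256 - 5·x^4/128 + x^3/16 - x^2/8 + x/2 + 1 + O(x^8).
The coefficient of x^7 is 33/2048.

Final answer: 33/2048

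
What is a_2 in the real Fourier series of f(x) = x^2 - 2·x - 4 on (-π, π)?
a_2 = (1/π) ∫_{-π}^{π} f(x)·cos(2x) dx.
Evaluate the integral (use parity and integration by parts as needed): a_2 = 1.

Final answer: 1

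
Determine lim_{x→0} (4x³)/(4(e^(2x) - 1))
Both numerator and denominator → 0 as x → 0; this is a 0/0 indeterminate form.
Expand each to leading order near x = 0: numerator ~ 4·x^3, denominator ~ 8·x.
The limit of the ratio is 0.

Final answer: 0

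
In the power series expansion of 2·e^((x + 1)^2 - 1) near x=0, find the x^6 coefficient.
Expand to order 6: 2·e^((x + 1)^2 - 1) = 173·x^6/45 + 26·x^5/5 + 19·x^4/3 + 20·x^3/3 + 6·x^2 + 4·x + 2 + O(x^7).
The coefficient of x^6 is 173/45.

Final answer: 173/45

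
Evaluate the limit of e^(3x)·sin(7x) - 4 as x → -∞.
Evaluate the dominant behaviour as x → -∞; each term tends to a finite value or vanishes.
Limit = -4.

Final answer: -4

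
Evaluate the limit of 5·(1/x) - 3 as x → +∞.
Evaluate the dominant behaviour as x → +∞; each term tends to a finite value or vanishes.
Limit = -3.

Final answer: -3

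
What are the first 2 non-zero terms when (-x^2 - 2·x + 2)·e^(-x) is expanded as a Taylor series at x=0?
2 - 4·x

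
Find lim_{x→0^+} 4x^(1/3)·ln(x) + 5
The product is a 0·∞ indeterminate form at x → 0⁺.
Rewrite the product as 4·ln(x) / x^(-1/3) and apply L'Hôpital, or use the standard hierarchy x^(-1/3) ≫ |ln x| as x → 0⁺.
The indeterminate product → 0, so the limit = 5.

Final answer: 5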